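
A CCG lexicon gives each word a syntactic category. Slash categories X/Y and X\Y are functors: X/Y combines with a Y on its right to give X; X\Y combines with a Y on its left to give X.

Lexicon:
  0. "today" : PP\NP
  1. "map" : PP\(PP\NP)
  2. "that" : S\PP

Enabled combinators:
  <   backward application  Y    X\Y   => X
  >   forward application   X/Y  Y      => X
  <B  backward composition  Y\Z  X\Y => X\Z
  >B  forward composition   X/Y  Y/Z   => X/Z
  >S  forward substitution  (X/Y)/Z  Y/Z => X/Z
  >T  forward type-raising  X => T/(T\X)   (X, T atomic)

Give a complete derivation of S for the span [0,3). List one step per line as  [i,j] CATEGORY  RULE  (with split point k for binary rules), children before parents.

[0,1] PP\NP  lex  "today"
[1,2] PP\(PP\NP)  lex  "map"
[0,2] PP  <  k=1
[2,3] S\PP  lex  "that"
[0,3] S  <  k=2

[0,3] S   <
  [0,2] PP   <
    [0,1] "today" : PP\NP
    [1,2] "map" : PP\(PP\NP)
  [2,3] "that" : S\PP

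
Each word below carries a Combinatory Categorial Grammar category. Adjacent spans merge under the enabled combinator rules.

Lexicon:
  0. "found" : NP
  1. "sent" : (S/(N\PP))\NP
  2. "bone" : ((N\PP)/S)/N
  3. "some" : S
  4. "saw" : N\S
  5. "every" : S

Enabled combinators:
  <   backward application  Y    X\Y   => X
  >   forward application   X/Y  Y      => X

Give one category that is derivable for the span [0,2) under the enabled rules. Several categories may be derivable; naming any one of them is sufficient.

S/(N\PP)

[0,6] S   >
  [0,2] S/(N\PP)   <
    [0,1] "found" : NP
    [1,2] "sent" : (S/(N\PP))\NP
  [2,6] N\PP   >
    [2,5] (N\PP)/S   >
      [2,3] "bone" : ((N\PP)/S)/N
      [3,5] N   <
        [3,4] "some" : S
        [4,5] "saw" : N\S
    [5,6] "every" : S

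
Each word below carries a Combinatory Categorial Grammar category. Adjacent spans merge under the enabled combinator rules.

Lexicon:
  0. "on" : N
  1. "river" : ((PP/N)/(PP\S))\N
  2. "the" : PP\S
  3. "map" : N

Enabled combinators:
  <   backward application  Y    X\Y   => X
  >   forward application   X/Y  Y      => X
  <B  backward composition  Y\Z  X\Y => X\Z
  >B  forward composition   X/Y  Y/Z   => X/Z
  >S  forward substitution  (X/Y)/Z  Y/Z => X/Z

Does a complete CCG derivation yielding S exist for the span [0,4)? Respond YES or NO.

N ((PP/N)/(PP\S))\N PP\S N
CKY chart[0,4] = {PP}; S ∉ chart

NO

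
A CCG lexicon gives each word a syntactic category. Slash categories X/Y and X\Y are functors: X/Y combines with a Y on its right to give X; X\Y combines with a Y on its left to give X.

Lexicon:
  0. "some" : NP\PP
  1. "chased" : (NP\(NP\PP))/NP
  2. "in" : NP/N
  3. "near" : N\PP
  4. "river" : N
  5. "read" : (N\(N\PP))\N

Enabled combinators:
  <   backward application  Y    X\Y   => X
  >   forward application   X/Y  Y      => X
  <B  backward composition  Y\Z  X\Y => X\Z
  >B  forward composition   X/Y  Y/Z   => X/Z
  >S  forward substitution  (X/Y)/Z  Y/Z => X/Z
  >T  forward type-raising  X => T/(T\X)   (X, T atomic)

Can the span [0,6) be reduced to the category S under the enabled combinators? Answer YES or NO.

NO

NP\PP (NP\(NP\PP))/NP NP/N N\PP N (N\(N\PP))\N
CKY chart[0,6] = {N/(N\NP), NP, NP/(NP\NP), PP/(PP\NP), S/(S\NP)}; S ∉ chart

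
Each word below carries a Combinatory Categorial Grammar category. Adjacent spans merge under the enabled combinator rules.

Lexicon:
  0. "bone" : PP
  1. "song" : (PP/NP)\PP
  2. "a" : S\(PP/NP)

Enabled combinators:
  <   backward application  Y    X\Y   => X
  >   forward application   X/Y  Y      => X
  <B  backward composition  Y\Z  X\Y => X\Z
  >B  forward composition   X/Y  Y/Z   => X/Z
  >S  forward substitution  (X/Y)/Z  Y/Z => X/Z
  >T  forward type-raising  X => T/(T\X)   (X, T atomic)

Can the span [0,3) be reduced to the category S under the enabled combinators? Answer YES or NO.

[0,3] S   >
  [0,1] S/(S\PP)   >T
    [0,1] "bone" : PP
  [1,3] S\PP   <B
    [1,2] "song" : (PP/NP)\PP
    [2,3] "a" : S\(PP/NP)

YES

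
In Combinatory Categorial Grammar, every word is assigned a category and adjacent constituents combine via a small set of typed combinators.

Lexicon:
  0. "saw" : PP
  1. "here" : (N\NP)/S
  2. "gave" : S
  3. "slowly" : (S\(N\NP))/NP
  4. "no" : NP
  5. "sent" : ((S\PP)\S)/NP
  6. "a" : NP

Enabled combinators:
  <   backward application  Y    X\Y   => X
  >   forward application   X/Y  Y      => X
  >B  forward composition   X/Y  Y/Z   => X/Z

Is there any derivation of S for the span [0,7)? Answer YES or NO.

[0,7] S   <
  [0,1] "saw" : PP
  [1,7] S\PP   <
    [1,5] S   <
      [1,3] N\NP   >
        [1,2] "here" : (N\NP)/S
        [2,3] "gave" : S
      [3,5] S\(N\NP)   >
        [3,4] "slowly" : (S\(N\NP))/NP
        [4,5] "no" : NP
    [5,7] (S\PP)\S   >
      [5,6] "sent" : ((S\PP)\S)/NP
      [6,7] "a" : NP

YES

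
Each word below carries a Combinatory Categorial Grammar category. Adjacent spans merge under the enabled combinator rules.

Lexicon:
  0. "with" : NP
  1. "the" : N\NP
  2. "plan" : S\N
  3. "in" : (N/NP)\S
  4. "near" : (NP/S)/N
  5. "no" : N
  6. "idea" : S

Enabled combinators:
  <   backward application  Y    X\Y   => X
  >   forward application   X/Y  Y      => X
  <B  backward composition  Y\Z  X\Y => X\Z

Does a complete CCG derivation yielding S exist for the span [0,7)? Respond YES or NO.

NO

NP N\NP S\N (N/NP)\S (NP/S)/N N S
CKY chart[0,7] = {N}; S ∉ chart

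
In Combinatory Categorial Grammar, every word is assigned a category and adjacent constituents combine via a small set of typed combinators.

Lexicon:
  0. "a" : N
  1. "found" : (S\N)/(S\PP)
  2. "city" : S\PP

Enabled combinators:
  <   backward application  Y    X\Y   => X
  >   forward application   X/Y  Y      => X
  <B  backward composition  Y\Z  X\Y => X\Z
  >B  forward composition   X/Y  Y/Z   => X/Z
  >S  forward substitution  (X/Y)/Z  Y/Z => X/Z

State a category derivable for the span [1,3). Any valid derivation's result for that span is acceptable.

[0,3] S   <
  [0,1] "a" : N
  [1,3] S\N   >
    [1,2] "found" : (S\N)/(S\PP)
    [2,3] "city" : S\PP

S\N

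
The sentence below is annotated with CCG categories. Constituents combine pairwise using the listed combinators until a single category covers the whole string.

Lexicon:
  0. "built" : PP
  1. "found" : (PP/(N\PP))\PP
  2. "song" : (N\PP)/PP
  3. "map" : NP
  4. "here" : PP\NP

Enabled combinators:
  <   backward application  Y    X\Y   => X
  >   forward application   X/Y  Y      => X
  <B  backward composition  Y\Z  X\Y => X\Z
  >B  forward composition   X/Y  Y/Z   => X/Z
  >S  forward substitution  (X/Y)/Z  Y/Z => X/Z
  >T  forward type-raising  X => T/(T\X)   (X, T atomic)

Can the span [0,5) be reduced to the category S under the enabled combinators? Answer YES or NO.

PP (PP/(N\PP))\PP (N\PP)/PP NP PP\NP
CKY chart[0,5] = {N/(N\PP), NP/(NP\PP), PP, PP/(PP\PP), S/(S\PP)}; S ∉ chart

NO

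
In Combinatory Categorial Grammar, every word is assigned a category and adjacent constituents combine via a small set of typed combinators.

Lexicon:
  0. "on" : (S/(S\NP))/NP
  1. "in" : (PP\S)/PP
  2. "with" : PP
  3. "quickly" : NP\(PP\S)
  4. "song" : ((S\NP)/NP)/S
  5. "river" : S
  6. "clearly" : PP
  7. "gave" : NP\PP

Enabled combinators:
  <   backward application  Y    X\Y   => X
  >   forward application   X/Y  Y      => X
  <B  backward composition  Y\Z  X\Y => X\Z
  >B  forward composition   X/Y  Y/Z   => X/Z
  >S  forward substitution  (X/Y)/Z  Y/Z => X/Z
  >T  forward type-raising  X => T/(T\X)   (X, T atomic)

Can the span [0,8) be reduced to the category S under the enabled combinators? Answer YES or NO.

YES

[0,8] S   >
  [0,4] S/(S\NP)   >
    [0,1] "on" : (S/(S\NP))/NP
    [1,4] NP   <
      [1,3] PP\S   >
        [1,2] "in" : (PP\S)/PP
        [2,3] "with" : PP
      [3,4] "quickly" : NP\(PP\S)
  [4,8] S\NP   >
    [4,6] (S\NP)/NP   >
      [4,5] "song" : ((S\NP)/NP)/S
      [5,6] "river" : S
    [6,8] NP   <
      [6,7] "clearly" : PP
      [7,8] "gave" : NP\PP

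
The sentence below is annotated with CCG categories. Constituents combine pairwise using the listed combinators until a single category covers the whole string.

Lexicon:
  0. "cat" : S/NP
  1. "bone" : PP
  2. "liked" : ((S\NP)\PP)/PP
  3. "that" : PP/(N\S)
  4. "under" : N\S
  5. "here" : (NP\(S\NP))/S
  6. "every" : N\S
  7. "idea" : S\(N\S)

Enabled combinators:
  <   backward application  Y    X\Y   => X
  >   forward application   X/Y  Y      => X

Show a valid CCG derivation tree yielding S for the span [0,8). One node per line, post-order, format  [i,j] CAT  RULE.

[0,1] S/NP  lex  "cat"
[1,2] PP  lex  "bone"
[2,3] ((S\NP)\PP)/PP  lex  "liked"
[3,4] PP/(N\S)  lex  "that"
[4,5] N\S  lex  "under"
[3,5] PP  >  k=4
[2,5] (S\NP)\PP  >  k=3
[1,5] S\NP  <  k=2
[5,6] (NP\(S\NP))/S  lex  "here"
[6,7] N\S  lex  "every"
[7,8] S\(N\S)  lex  "idea"
[6,8] S  <  k=7
[5,8] NP\(S\NP)  >  k=6
[1,8] NP  <  k=5
[0,8] S  >  k=1

[0,8] S   >
  [0,1] "cat" : S/NP
  [1,8] NP   <
    [1,5] S\NP   <
      [1,2] "bone" : PP
      [2,5] (S\NP)\PP   >
        [2,3] "liked" : ((S\NP)\PP)/PP
        [3,5] PP   >
          [3,4] "that" : PP/(N\S)
          [4,5] "under" : N\S
    [5,8] NP\(S\NP)   >
      [5,6] "here" : (NP\(S\NP))/S
      [6,8] S   <
        [6,7] "every" : N\S
        [7,8] "idea" : S\(N\S)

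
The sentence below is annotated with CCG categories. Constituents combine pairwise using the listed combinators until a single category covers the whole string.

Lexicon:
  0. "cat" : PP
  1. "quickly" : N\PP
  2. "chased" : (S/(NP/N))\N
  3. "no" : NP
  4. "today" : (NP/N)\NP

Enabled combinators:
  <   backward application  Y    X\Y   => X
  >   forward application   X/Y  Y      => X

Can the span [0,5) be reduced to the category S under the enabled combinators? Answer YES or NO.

YES

[0,5] S   >
  [0,3] S/(NP/N)   <
    [0,2] N   <
      [0,1] "cat" : PP
      [1,2] "quickly" : N\PP
    [2,3] "chased" : (S/(NP/N))\N
  [3,5] NP/N   <
    [3,4] "no" : NP
    [4,5] "today" : (NP/N)\NP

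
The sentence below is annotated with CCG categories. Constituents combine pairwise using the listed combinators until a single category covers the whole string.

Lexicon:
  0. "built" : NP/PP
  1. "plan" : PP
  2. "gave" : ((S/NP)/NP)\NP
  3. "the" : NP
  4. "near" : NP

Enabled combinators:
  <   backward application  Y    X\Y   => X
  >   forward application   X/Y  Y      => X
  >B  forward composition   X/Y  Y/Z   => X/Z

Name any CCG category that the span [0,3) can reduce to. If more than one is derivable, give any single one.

(S/NP)/NP

[0,5] S   >
  [0,4] S/NP   >
    [0,3] (S/NP)/NP   <
      [0,2] NP   >
        [0,1] "built" : NP/PP
        [1,2] "plan" : PP
      [2,3] "gave" : ((S/NP)/NP)\NP
    [3,4] "the" : NP
  [4,5] "near" : NP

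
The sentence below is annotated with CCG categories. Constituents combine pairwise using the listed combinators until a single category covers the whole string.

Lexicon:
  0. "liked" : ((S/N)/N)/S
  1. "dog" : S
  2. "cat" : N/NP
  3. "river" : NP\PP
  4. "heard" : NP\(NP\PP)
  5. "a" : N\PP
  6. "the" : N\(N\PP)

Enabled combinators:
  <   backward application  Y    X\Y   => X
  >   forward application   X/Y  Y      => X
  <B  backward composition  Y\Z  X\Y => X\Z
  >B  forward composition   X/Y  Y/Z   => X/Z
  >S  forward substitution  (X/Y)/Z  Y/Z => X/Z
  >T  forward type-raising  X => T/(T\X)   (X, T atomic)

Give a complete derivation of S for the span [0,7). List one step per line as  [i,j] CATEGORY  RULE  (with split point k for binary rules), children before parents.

[0,7] S   >
  [0,5] S/N   >
    [0,2] (S/N)/N   >
      [0,1] "liked" : ((S/N)/N)/S
      [1,2] "dog" : S
    [2,5] N   >
      [2,3] "cat" : N/NP
      [3,5] NP   <
        [3,4] "river" : NP\PP
        [4,5] "heard" : NP\(NP\PP)
  [5,7] N   <
    [5,6] "a" : N\PP
    [6,7] "the" : N\(N\PP)

[0,1] ((S/N)/N)/S  lex  "liked"
[1,2] S  lex  "dog"
[0,2] (S/N)/N  >  k=1
[2,3] N/NP  lex  "cat"
[3,4] NP\PP  lex  "river"
[4,5] NP\(NP\PP)  lex  "heard"
[3,5] NP  <  k=4
[2,5] N  >  k=3
[0,5] S/N  >  k=2
[5,6] N\PP  lex  "a"
[6,7] N\(N\PP)  lex  "the"
[5,7] N  <  k=6
[0,7] S  >  k=5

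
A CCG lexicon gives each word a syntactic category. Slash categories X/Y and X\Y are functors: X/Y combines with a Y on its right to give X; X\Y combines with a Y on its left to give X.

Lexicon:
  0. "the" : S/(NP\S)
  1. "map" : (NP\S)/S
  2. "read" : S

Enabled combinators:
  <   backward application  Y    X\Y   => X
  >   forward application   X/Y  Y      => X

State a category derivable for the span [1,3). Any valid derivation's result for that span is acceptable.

NP\S

[0,3] S   >
  [0,1] "the" : S/(NP\S)
  [1,3] NP\S   >
    [1,2] "map" : (NP\S)/S
    [2,3] "read" : S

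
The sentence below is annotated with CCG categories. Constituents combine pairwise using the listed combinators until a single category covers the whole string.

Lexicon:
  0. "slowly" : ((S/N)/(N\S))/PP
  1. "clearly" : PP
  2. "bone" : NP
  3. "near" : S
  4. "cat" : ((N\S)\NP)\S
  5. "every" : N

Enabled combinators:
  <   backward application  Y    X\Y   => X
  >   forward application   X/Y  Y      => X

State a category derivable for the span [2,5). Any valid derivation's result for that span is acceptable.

N\S

[0,6] S   >
  [0,5] S/N   >
    [0,2] (S/N)/(N\S)   >
      [0,1] "slowly" : ((S/N)/(N\S))/PP
      [1,2] "clearly" : PP
    [2,5] N\S   <
      [2,3] "bone" : NP
      [3,5] (N\S)\NP   <
        [3,4] "near" : S
        [4,5] "cat" : ((N\S)\NP)\S
  [5,6] "every" : N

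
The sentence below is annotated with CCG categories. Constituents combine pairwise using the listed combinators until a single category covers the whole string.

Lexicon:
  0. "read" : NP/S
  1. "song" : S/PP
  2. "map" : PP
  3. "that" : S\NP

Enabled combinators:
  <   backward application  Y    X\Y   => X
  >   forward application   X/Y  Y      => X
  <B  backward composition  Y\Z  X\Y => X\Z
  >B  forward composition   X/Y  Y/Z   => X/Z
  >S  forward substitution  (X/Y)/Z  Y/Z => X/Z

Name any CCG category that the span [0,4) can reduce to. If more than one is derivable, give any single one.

S

[0,4] S   <
  [0,3] NP   >
    [0,2] NP/PP   >B
      [0,1] "read" : NP/S
      [1,2] "song" : S/PP
    [2,3] "map" : PP
  [3,4] "that" : S\NP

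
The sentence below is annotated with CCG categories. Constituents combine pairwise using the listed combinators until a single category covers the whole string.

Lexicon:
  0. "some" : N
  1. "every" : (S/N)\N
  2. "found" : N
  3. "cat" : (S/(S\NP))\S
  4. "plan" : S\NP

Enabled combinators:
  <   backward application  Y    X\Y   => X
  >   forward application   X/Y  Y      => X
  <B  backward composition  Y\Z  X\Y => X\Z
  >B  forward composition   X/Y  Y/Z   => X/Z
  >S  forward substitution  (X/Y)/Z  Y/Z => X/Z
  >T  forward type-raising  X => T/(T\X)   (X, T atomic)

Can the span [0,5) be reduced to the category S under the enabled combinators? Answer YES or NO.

[0,5] S   >
  [0,4] S/(S\NP)   <
    [0,3] S   >
      [0,2] S/N   <
        [0,1] "some" : N
        [1,2] "every" : (S/N)\N
      [2,3] "found" : N
    [3,4] "cat" : (S/(S\NP))\S
  [4,5] "plan" : S\NP

YES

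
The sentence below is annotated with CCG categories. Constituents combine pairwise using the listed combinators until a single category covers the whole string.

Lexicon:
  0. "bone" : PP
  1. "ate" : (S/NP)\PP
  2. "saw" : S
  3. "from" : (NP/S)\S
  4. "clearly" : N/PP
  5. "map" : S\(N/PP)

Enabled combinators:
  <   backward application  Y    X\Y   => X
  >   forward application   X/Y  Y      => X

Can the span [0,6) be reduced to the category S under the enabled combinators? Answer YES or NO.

[0,6] S   >
  [0,2] S/NP   <
    [0,1] "bone" : PP
    [1,2] "ate" : (S/NP)\PP
  [2,6] NP   >
    [2,4] NP/S   <
      [2,3] "saw" : S
      [3,4] "from" : (NP/S)\S
    [4,6] S   <
      [4,5] "clearly" : N/PP
      [5,6] "map" : S\(N/PP)

YES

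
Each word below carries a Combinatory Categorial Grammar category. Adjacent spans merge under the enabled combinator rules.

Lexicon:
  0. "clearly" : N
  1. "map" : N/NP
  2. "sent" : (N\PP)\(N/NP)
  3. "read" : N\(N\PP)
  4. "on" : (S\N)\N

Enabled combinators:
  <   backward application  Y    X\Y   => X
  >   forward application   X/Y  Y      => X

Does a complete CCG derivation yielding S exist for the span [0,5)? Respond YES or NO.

[0,5] S   <
  [0,1] "clearly" : N
  [1,5] S\N   <
    [1,4] N   <
      [1,3] N\PP   <
        [1,2] "map" : N/NP
        [2,3] "sent" : (N\PP)\(N/NP)
      [3,4] "read" : N\(N\PP)
    [4,5] "on" : (S\N)\N

YES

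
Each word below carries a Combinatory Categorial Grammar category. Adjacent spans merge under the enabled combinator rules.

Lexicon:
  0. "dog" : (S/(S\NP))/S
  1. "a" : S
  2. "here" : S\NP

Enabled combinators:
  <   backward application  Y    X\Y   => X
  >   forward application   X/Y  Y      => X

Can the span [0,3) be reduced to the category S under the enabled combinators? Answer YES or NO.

[0,3] S   >
  [0,2] S/(S\NP)   >
    [0,1] "dog" : (S/(S\NP))/S
    [1,2] "a" : S
  [2,3] "here" : S\NP

YES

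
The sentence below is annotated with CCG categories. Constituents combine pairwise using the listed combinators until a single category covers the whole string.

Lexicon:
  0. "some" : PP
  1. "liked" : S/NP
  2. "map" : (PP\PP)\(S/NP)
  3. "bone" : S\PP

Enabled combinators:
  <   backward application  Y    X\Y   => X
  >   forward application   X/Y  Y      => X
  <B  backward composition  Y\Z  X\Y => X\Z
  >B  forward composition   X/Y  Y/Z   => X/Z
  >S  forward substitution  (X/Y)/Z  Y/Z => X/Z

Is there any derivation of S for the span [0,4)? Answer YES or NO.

YES

[0,4] S   <
  [0,1] "some" : PP
  [1,4] S\PP   <B
    [1,3] PP\PP   <
      [1,2] "liked" : S/NP
      [2,3] "map" : (PP\PP)\(S/NP)
    [3,4] "bone" : S\PP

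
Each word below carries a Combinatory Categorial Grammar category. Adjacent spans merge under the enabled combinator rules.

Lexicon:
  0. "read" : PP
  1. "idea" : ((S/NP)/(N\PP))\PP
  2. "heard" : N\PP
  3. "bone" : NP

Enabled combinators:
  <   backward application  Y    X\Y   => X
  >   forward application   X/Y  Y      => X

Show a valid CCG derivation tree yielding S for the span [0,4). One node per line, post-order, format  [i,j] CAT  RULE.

[0,4] S   >
  [0,3] S/NP   >
    [0,2] (S/NP)/(N\PP)   <
      [0,1] "read" : PP
      [1,2] "idea" : ((S/NP)/(N\PP))\PP
    [2,3] "heard" : N\PP
  [3,4] "bone" : NP

[0,1] PP  lex  "read"
[1,2] ((S/NP)/(N\PP))\PP  lex  "idea"
[0,2] (S/NP)/(N\PP)  <  k=1
[2,3] N\PP  lex  "heard"
[0,3] S/NP  >  k=2
[3,4] NP  lex  "bone"
[0,4] S  >  k=3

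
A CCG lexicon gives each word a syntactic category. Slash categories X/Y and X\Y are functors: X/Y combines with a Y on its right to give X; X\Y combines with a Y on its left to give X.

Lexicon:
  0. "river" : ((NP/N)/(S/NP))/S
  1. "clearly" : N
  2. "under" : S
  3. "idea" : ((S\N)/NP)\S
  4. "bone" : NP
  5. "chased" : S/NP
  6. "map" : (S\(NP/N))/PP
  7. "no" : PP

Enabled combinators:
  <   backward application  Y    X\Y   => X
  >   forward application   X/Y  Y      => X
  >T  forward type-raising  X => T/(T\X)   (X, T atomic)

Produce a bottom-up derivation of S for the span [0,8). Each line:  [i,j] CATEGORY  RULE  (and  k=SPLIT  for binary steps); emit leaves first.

[0,1] ((NP/N)/(S/NP))/S  lex  "river"
[1,2] N  lex  "clearly"
[2,3] S  lex  "under"
[3,4] ((S\N)/NP)\S  lex  "idea"
[2,4] (S\N)/NP  <  k=3
[4,5] NP  lex  "bone"
[2,5] S\N  >  k=4
[1,5] S  <  k=2
[0,5] (NP/N)/(S/NP)  >  k=1
[5,6] S/NP  lex  "chased"
[0,6] NP/N  >  k=5
[6,7] (S\(NP/N))/PP  lex  "map"
[7,8] PP  lex  "no"
[6,8] S\(NP/N)  >  k=7
[0,8] S  <  k=6

[0,8] S   <
  [0,6] NP/N   >
    [0,5] (NP/N)/(S/NP)   >
      [0,1] "river" : ((NP/N)/(S/NP))/S
      [1,5] S   <
        [1,2] "clearly" : N
        [2,5] S\N   >
          [2,4] (S\N)/NP   <
            [2,3] "under" : S
            [3,4] "idea" : ((S\N)/NP)\S
          [4,5] "bone" : NP
    [5,6] "chased" : S/NP
  [6,8] S\(NP/N)   >
    [6,7] "map" : (S\(NP/N))/PP
    [7,8] "no" : PP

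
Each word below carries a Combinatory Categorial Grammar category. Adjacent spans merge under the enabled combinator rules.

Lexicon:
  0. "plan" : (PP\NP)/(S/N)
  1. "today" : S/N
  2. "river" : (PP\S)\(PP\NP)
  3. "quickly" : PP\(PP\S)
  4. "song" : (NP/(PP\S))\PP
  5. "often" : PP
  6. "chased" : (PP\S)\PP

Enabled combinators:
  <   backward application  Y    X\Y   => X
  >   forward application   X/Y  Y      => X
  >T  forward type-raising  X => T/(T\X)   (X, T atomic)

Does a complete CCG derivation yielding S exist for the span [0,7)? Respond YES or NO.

NO

(PP\NP)/(S/N) S/N (PP\S)\(PP\NP) PP\(PP\S) (NP/(PP\S))\PP PP (PP\S)\PP
CKY chart[0,7] = {N/(N\NP), NP, NP/(NP\NP), PP/(PP\NP), S/(S\NP)}; S ∉ chart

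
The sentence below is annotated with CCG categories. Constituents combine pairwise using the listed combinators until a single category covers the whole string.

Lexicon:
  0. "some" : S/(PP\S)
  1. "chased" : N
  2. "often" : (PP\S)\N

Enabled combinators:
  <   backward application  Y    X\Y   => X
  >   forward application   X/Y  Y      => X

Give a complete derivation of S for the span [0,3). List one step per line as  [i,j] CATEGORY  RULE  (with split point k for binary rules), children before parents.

[0,1] S/(PP\S)  lex  "some"
[1,2] N  lex  "chased"
[2,3] (PP\S)\N  lex  "often"
[1,3] PP\S  <  k=2
[0,3] S  >  k=1

[0,3] S   >
  [0,1] "some" : S/(PP\S)
  [1,3] PP\S   <
    [1,2] "chased" : N
    [2,3] "often" : (PP\S)\N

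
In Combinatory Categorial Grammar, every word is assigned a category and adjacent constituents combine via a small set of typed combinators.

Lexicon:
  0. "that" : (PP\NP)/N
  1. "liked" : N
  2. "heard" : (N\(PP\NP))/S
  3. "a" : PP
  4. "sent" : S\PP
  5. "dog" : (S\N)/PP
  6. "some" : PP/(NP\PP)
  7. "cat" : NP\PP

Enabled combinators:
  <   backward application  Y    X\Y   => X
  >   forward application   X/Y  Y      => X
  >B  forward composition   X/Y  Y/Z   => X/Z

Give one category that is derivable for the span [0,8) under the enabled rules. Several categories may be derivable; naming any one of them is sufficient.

[0,8] S   <
  [0,5] N   <
    [0,2] PP\NP   >
      [0,1] "that" : (PP\NP)/N
      [1,2] "liked" : N
    [2,5] N\(PP\NP)   >
      [2,3] "heard" : (N\(PP\NP))/S
      [3,5] S   <
        [3,4] "a" : PP
        [4,5] "sent" : S\PP
  [5,8] S\N   >
    [5,6] "dog" : (S\N)/PP
    [6,8] PP   >
      [6,7] "some" : PP/(NP\PP)
      [7,8] "cat" : NP\PP

S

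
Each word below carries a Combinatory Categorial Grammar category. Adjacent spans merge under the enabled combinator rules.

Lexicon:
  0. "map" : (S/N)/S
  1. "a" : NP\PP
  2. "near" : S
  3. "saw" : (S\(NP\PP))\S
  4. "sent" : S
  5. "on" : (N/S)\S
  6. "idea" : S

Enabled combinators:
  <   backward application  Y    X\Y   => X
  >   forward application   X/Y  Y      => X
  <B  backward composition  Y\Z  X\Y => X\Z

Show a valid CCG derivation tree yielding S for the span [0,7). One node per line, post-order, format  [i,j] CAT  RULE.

[0,1] (S/N)/S  lex  "map"
[1,2] NP\PP  lex  "a"
[2,3] S  lex  "near"
[3,4] (S\(NP\PP))\S  lex  "saw"
[2,4] S\(NP\PP)  <  k=3
[1,4] S  <  k=2
[0,4] S/N  >  k=1
[4,5] S  lex  "sent"
[5,6] (N/S)\S  lex  "on"
[4,6] N/S  <  k=5
[6,7] S  lex  "idea"
[4,7] N  >  k=6
[0,7] S  >  k=4

[0,7] S   >
  [0,4] S/N   >
    [0,1] "map" : (S/N)/S
    [1,4] S   <
      [1,2] "a" : NP\PP
      [2,4] S\(NP\PP)   <
        [2,3] "near" : S
        [3,4] "saw" : (S\(NP\PP))\S
  [4,7] N   >
    [4,6] N/S   <
      [4,5] "sent" : S
      [5,6] "on" : (N/S)\S
    [6,7] "idea" : S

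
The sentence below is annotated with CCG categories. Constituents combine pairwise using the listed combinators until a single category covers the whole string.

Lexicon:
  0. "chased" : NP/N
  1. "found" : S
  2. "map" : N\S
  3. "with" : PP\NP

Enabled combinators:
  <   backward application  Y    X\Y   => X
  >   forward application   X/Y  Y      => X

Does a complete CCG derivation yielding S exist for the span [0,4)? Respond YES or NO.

NP/N S N\S PP\NP
CKY chart[0,4] = {PP}; S ∉ chart

NO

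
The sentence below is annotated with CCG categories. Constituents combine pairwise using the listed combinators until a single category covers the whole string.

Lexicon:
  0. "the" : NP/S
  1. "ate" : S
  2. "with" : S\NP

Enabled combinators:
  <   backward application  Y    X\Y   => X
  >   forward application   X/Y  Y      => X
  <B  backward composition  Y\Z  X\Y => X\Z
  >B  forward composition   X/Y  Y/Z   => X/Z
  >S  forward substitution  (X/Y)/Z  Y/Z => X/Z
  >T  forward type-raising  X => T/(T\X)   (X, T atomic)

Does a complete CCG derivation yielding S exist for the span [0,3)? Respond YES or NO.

YES

[0,3] S   <
  [0,2] NP   >
    [0,1] "the" : NP/S
    [1,2] "ate" : S
  [2,3] "with" : S\NP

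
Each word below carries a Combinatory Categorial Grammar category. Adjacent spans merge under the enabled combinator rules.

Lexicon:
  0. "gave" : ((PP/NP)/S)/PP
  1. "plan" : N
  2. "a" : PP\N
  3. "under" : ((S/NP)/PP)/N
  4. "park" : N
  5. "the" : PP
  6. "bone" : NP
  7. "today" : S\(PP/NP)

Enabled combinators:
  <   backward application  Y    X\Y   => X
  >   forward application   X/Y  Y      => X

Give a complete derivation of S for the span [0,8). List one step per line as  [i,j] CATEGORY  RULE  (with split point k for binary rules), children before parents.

[0,1] ((PP/NP)/S)/PP  lex  "gave"
[1,2] N  lex  "plan"
[2,3] PP\N  lex  "a"
[1,3] PP  <  k=2
[0,3] (PP/NP)/S  >  k=1
[3,4] ((S/NP)/PP)/N  lex  "under"
[4,5] N  lex  "park"
[3,5] (S/NP)/PP  >  k=4
[5,6] PP  lex  "the"
[3,6] S/NP  >  k=5
[6,7] NP  lex  "bone"
[3,7] S  >  k=6
[0,7] PP/NP  >  k=3
[7,8] S\(PP/NP)  lex  "today"
[0,8] S  <  k=7

[0,8] S   <
  [0,7] PP/NP   >
    [0,3] (PP/NP)/S   >
      [0,1] "gave" : ((PP/NP)/S)/PP
      [1,3] PP   <
        [1,2] "plan" : N
        [2,3] "a" : PP\N
    [3,7] S   >
      [3,6] S/NP   >
        [3,5] (S/NP)/PP   >
          [3,4] "under" : ((S/NP)/PP)/N
          [4,5] "park" : N
        [5,6] "the" : PP
      [6,7] "bone" : NP
  [7,8] "today" : S\(PP/NP)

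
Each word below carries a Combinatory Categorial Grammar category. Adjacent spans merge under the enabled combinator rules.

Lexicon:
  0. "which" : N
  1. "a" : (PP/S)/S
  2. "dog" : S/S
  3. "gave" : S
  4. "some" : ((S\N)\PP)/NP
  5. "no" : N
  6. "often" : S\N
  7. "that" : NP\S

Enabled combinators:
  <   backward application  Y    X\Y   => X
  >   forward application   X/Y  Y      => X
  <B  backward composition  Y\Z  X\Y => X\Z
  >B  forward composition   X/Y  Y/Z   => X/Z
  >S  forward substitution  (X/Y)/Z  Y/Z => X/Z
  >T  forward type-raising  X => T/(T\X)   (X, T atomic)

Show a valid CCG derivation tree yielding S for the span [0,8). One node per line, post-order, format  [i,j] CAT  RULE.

[0,1] N  lex  "which"
[1,2] (PP/S)/S  lex  "a"
[2,3] S/S  lex  "dog"
[1,3] PP/S  >S  k=2
[3,4] S  lex  "gave"
[1,4] PP  >  k=3
[4,5] ((S\N)\PP)/NP  lex  "some"
[5,6] N  lex  "no"
[6,7] S\N  lex  "often"
[7,8] NP\S  lex  "that"
[6,8] NP\N  <B  k=7
[5,8] NP  <  k=6
[4,8] (S\N)\PP  >  k=5
[1,8] S\N  <  k=4
[0,8] S  <  k=1

[0,8] S   <
  [0,1] "which" : N
  [1,8] S\N   <
    [1,4] PP   >
      [1,3] PP/S   >S
        [1,2] "a" : (PP/S)/S
        [2,3] "dog" : S/S
      [3,4] "gave" : S
    [4,8] (S\N)\PP   >
      [4,5] "some" : ((S\N)\PP)/NP
      [5,8] NP   <
        [5,6] "no" : N
        [6,8] NP\N   <B
          [6,7] "often" : S\N
          [7,8] "that" : NP\S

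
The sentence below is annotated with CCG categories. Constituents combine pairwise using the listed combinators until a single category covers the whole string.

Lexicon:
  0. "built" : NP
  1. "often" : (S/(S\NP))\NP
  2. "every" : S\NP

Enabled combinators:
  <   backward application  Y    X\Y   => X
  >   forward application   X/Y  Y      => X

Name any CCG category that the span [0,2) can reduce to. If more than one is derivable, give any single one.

[0,3] S   >
  [0,2] S/(S\NP)   <
    [0,1] "built" : NP
    [1,2] "often" : (S/(S\NP))\NP
  [2,3] "every" : S\NP

S/(S\NP)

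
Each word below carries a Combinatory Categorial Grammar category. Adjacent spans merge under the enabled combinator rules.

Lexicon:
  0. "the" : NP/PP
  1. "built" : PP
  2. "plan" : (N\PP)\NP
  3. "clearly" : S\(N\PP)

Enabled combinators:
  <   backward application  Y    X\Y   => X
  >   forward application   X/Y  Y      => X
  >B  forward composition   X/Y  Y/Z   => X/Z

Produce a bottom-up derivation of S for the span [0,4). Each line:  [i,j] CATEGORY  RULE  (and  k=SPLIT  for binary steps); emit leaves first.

[0,4] S   <
  [0,3] N\PP   <
    [0,2] NP   >
      [0,1] "the" : NP/PP
      [1,2] "built" : PP
    [2,3] "plan" : (N\PP)\NP
  [3,4] "clearly" : S\(N\PP)

[0,1] NP/PP  lex  "the"
[1,2] PP  lex  "built"
[0,2] NP  >  k=1
[2,3] (N\PP)\NP  lex  "plan"
[0,3] N\PP  <  k=2
[3,4] S\(N\PP)  lex  "clearly"
[0,4] S  <  k=3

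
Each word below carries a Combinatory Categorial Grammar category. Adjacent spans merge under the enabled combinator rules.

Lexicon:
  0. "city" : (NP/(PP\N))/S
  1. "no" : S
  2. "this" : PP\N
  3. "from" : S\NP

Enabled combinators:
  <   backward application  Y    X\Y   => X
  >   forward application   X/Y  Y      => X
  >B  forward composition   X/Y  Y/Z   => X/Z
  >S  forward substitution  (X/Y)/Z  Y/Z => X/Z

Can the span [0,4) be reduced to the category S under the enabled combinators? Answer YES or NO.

[0,4] S   <
  [0,3] NP   >
    [0,2] NP/(PP\N)   >
      [0,1] "city" : (NP/(PP\N))/S
      [1,2] "no" : S
    [2,3] "this" : PP\N
  [3,4] "from" : S\NP

YES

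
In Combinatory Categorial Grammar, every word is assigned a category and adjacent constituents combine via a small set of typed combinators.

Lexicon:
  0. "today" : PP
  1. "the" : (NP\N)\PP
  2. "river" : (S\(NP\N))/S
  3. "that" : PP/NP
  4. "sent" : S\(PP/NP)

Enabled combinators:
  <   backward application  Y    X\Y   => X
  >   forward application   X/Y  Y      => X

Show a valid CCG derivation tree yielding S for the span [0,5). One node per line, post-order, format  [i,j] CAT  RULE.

[0,5] S   <
  [0,2] NP\N   <
    [0,1] "today" : PP
    [1,2] "the" : (NP\N)\PP
  [2,5] S\(NP\N)   >
    [2,3] "river" : (S\(NP\N))/S
    [3,5] S   <
      [3,4] "that" : PP/NP
      [4,5] "sent" : S\(PP/NP)

[0,1] PP  lex  "today"
[1,2] (NP\N)\PP  lex  "the"
[0,2] NP\N  <  k=1
[2,3] (S\(NP\N))/S  lex  "river"
[3,4] PP/NP  lex  "that"
[4,5] S\(PP/NP)  lex  "sent"
[3,5] S  <  k=4
[2,5] S\(NP\N)  >  k=3
[0,5] S  <  k=2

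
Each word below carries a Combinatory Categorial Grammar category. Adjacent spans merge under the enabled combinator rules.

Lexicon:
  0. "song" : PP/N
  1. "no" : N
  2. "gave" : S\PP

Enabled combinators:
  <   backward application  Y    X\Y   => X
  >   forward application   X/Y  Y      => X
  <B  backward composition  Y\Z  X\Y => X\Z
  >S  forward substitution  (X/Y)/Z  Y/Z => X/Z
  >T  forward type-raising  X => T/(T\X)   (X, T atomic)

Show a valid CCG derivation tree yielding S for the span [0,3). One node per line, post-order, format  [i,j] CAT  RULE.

[0,3] S   <
  [0,2] PP   >
    [0,1] "song" : PP/N
    [1,2] "no" : N
  [2,3] "gave" : S\PP

[0,1] PP/N  lex  "song"
[1,2] N  lex  "no"
[0,2] PP  >  k=1
[2,3] S\PP  lex  "gave"
[0,3] S  <  k=2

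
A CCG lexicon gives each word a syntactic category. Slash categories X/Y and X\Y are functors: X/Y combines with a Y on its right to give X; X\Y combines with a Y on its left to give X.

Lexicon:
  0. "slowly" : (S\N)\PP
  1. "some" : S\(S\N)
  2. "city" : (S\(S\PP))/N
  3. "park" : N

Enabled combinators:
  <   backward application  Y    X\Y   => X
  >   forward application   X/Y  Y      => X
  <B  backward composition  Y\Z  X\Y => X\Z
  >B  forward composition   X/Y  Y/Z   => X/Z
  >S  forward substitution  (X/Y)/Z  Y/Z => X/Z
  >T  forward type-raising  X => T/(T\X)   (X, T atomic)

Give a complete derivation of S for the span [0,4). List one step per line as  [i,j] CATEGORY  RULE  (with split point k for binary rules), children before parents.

[0,1] (S\N)\PP  lex  "slowly"
[1,2] S\(S\N)  lex  "some"
[0,2] S\PP  <B  k=1
[2,3] (S\(S\PP))/N  lex  "city"
[3,4] N  lex  "park"
[2,4] S\(S\PP)  >  k=3
[0,4] S  <  k=2

[0,4] S   <
  [0,2] S\PP   <B
    [0,1] "slowly" : (S\N)\PP
    [1,2] "some" : S\(S\N)
  [2,4] S\(S\PP)   >
    [2,3] "city" : (S\(S\PP))/N
    [3,4] "park" : N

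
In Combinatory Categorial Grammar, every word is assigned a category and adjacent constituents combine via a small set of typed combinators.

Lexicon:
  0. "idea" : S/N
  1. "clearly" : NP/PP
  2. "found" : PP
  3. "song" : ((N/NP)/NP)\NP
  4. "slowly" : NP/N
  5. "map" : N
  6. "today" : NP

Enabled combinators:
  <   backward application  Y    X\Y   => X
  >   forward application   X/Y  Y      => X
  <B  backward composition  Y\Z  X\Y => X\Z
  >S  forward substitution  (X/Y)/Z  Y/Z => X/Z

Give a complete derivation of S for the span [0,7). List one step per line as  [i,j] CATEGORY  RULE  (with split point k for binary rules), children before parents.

[0,1] S/N  lex  "idea"
[1,2] NP/PP  lex  "clearly"
[2,3] PP  lex  "found"
[1,3] NP  >  k=2
[3,4] ((N/NP)/NP)\NP  lex  "song"
[1,4] (N/NP)/NP  <  k=3
[4,5] NP/N  lex  "slowly"
[5,6] N  lex  "map"
[4,6] NP  >  k=5
[1,6] N/NP  >  k=4
[6,7] NP  lex  "today"
[1,7] N  >  k=6
[0,7] S  >  k=1

[0,7] S   >
  [0,1] "idea" : S/N
  [1,7] N   >
    [1,6] N/NP   >
      [1,4] (N/NP)/NP   <
        [1,3] NP   >
          [1,2] "clearly" : NP/PP
          [2,3] "found" : PP
        [3,4] "song" : ((N/NP)/NP)\NP
      [4,6] NP   >
        [4,5] "slowly" : NP/N
        [5,6] "map" : N
    [6,7] "today" : NP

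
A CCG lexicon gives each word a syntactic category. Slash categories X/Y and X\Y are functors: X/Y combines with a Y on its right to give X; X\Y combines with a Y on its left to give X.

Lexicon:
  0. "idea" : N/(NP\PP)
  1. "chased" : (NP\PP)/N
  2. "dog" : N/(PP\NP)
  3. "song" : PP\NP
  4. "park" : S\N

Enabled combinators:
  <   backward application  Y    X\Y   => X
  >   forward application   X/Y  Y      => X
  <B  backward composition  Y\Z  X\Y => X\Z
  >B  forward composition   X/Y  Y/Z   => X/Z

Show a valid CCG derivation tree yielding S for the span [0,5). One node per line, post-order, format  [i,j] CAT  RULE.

[0,1] N/(NP\PP)  lex  "idea"
[1,2] (NP\PP)/N  lex  "chased"
[2,3] N/(PP\NP)  lex  "dog"
[3,4] PP\NP  lex  "song"
[2,4] N  >  k=3
[1,4] NP\PP  >  k=2
[0,4] N  >  k=1
[4,5] S\N  lex  "park"
[0,5] S  <  k=4

[0,5] S   <
  [0,4] N   >
    [0,1] "idea" : N/(NP\PP)
    [1,4] NP\PP   >
      [1,2] "chased" : (NP\PP)/N
      [2,4] N   >
        [2,3] "dog" : N/(PP\NP)
        [3,4] "song" : PP\NP
  [4,5] "park" : S\N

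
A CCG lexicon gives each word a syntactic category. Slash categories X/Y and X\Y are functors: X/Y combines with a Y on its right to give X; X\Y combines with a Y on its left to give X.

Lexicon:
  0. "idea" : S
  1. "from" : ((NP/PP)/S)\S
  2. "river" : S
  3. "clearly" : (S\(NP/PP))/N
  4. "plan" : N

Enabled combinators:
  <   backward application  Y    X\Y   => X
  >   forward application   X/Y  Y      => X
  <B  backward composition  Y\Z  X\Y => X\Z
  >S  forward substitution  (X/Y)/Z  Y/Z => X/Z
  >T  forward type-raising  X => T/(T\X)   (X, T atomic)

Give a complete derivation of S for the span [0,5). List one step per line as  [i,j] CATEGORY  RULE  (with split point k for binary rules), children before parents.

[0,5] S   <
  [0,3] NP/PP   >
    [0,2] (NP/PP)/S   <
      [0,1] "idea" : S
      [1,2] "from" : ((NP/PP)/S)\S
    [2,3] "river" : S
  [3,5] S\(NP/PP)   >
    [3,4] "clearly" : (S\(NP/PP))/N
    [4,5] "plan" : N

[0,1] S  lex  "idea"
[1,2] ((NP/PP)/S)\S  lex  "from"
[0,2] (NP/PP)/S  <  k=1
[2,3] S  lex  "river"
[0,3] NP/PP  >  k=2
[3,4] (S\(NP/PP))/N  lex  "clearly"
[4,5] N  lex  "plan"
[3,5] S\(NP/PP)  >  k=4
[0,5] S  <  k=3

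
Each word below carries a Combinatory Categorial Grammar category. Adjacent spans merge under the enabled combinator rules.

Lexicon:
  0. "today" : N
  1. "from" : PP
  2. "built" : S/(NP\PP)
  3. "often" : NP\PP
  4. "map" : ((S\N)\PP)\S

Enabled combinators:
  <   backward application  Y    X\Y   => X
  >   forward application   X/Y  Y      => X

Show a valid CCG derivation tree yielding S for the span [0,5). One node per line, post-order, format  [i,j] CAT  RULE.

[0,5] S   <
  [0,1] "today" : N
  [1,5] S\N   <
    [1,2] "from" : PP
    [2,5] (S\N)\PP   <
      [2,4] S   >
        [2,3] "built" : S/(NP\PP)
        [3,4] "often" : NP\PP
      [4,5] "map" : ((S\N)\PP)\S

[0,1] N  lex  "today"
[1,2] PP  lex  "from"
[2,3] S/(NP\PP)  lex  "built"
[3,4] NP\PP  lex  "often"
[2,4] S  >  k=3
[4,5] ((S\N)\PP)\S  lex  "map"
[2,5] (S\N)\PP  <  k=4
[1,5] S\N  <  k=2
[0,5] S  <  k=1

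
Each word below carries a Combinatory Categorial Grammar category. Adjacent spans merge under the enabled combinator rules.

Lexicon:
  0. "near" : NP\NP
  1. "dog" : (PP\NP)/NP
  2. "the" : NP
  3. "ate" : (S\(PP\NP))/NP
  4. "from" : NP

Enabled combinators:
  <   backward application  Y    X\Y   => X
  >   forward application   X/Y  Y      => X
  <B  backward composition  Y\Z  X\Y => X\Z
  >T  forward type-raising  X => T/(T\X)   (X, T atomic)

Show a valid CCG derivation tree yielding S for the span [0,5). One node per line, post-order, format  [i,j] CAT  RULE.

[0,1] NP\NP  lex  "near"
[1,2] (PP\NP)/NP  lex  "dog"
[2,3] NP  lex  "the"
[1,3] PP\NP  >  k=2
[0,3] PP\NP  <B  k=1
[3,4] (S\(PP\NP))/NP  lex  "ate"
[4,5] NP  lex  "from"
[3,5] S\(PP\NP)  >  k=4
[0,5] S  <  k=3

[0,5] S   <
  [0,3] PP\NP   <B
    [0,1] "near" : NP\NP
    [1,3] PP\NP   >
      [1,2] "dog" : (PP\NP)/NP
      [2,3] "the" : NP
  [3,5] S\(PP\NP)   >
    [3,4] "ate" : (S\(PP\NP))/NP
    [4,5] "from" : NP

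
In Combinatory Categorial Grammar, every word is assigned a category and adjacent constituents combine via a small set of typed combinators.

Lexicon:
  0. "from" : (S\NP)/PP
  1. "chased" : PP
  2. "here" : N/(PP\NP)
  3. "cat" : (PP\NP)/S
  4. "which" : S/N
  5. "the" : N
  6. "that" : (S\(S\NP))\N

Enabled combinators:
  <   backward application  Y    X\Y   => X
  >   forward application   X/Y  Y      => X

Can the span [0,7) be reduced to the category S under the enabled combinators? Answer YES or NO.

[0,7] S   <
  [0,2] S\NP   >
    [0,1] "from" : (S\NP)/PP
    [1,2] "chased" : PP
  [2,7] S\(S\NP)   <
    [2,6] N   >
      [2,3] "here" : N/(PP\NP)
      [3,6] PP\NP   >
        [3,4] "cat" : (PP\NP)/S
        [4,6] S   >
          [4,5] "which" : S/N
          [5,6] "the" : N
    [6,7] "that" : (S\(S\NP))\N

YES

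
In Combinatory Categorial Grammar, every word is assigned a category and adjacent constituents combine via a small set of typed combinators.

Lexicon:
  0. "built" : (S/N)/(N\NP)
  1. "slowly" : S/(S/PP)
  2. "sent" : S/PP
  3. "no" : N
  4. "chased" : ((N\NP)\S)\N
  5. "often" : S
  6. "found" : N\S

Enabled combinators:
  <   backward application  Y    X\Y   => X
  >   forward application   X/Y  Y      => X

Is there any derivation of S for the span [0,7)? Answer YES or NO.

YES

[0,7] S   >
  [0,5] S/N   >
    [0,1] "built" : (S/N)/(N\NP)
    [1,5] N\NP   <
      [1,3] S   >
        [1,2] "slowly" : S/(S/PP)
        [2,3] "sent" : S/PP
      [3,5] (N\NP)\S   <
        [3,4] "no" : N
        [4,5] "chased" : ((N\NP)\S)\N
  [5,7] N   <
    [5,6] "often" : S
    [6,7] "found" : N\S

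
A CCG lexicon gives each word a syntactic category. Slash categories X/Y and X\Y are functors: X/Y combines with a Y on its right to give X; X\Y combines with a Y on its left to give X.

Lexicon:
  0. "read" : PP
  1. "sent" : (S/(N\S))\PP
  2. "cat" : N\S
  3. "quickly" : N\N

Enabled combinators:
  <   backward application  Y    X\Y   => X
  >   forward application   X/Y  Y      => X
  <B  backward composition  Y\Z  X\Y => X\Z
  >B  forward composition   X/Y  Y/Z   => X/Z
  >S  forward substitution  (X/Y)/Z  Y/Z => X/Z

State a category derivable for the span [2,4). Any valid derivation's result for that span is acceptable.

N\S

[0,4] S   >
  [0,2] S/(N\S)   <
    [0,1] "read" : PP
    [1,2] "sent" : (S/(N\S))\PP
  [2,4] N\S   <B
    [2,3] "cat" : N\S
    [3,4] "quickly" : N\N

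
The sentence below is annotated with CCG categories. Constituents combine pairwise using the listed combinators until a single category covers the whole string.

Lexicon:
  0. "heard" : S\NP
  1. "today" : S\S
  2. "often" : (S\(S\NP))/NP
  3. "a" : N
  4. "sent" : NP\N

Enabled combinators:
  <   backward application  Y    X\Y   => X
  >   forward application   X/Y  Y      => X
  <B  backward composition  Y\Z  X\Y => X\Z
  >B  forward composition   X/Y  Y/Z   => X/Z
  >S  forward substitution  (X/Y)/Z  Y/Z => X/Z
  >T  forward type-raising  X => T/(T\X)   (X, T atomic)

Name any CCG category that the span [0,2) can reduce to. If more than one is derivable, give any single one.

S\NP

[0,5] S   <
  [0,2] S\NP   <B
    [0,1] "heard" : S\NP
    [1,2] "today" : S\S
  [2,5] S\(S\NP)   >
    [2,3] "often" : (S\(S\NP))/NP
    [3,5] NP   >
      [3,4] NP/(NP\N)   >T
        [3,4] "a" : N
      [4,5] "sent" : NP\N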